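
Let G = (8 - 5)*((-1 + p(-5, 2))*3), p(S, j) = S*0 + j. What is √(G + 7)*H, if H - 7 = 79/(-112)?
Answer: 705/28 ≈ 25.179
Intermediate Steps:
H = 705/112 (H = 7 + 79/(-112) = 7 + 79*(-1/112) = 7 - 79/112 = 705/112 ≈ 6.2946)
p(S, j) = j (p(S, j) = 0 + j = j)
G = 9 (G = (8 - 5)*((-1 + 2)*3) = 3*(1*3) = 3*3 = 9)
√(G + 7)*H = √(9 + 7)*(705/112) = √16*(705/112) = 4*(705/112) = 705/28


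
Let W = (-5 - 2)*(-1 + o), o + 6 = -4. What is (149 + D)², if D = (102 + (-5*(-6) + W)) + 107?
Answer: 216225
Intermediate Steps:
o = -10 (o = -6 - 4 = -10)
W = 77 (W = (-5 - 2)*(-1 - 10) = -7*(-11) = 77)
D = 316 (D = (102 + (-5*(-6) + 77)) + 107 = (102 + (30 + 77)) + 107 = (102 + 107) + 107 = 209 + 107 = 316)
(149 + D)² = (149 + 316)² = 465² = 216225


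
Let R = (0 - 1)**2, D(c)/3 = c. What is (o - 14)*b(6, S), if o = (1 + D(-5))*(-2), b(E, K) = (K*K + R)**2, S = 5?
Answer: 9464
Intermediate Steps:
D(c) = 3*c
R = 1 (R = (-1)**2 = 1)
b(E, K) = (1 + K**2)**2 (b(E, K) = (K*K + 1)**2 = (K**2 + 1)**2 = (1 + K**2)**2)
o = 28 (o = (1 + 3*(-5))*(-2) = (1 - 15)*(-2) = -14*(-2) = 28)
(o - 14)*b(6, S) = (28 - 14)*(1 + 5**2)**2 = 14*(1 + 25)**2 = 14*26**2 = 14*676 = 9464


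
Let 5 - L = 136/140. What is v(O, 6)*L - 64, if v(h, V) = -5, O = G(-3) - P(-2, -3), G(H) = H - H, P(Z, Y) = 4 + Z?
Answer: -589/7 ≈ -84.143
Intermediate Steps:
L = 141/35 (L = 5 - 136/140 = 5 - 1*34/35 = 5 - 34/35 = 141/35 ≈ 4.0286)
G(H) = 0
O = -2 (O = 0 - (4 - 2) = 0 - 1*2 = 0 - 2 = -2)
v(O, 6)*L - 64 = -5*141/35 - 64 = -141/7 - 64 = -589/7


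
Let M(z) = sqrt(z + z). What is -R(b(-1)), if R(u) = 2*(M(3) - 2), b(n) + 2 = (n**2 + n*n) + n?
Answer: 4 - 2*sqrt(6) ≈ -0.89898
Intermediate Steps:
b(n) = -2 + n + 2*n**2 (b(n) = -2 + ((n**2 + n*n) + n) = -2 + ((n**2 + n**2) + n) = -2 + (2*n**2 + n) = -2 + (n + 2*n**2) = -2 + n + 2*n**2)
M(z) = sqrt(2)*sqrt(z) (M(z) = sqrt(2*z) = sqrt(2)*sqrt(z))
R(u) = -4 + 2*sqrt(6) (R(u) = 2*(sqrt(2)*sqrt(3) - 2) = 2*(sqrt(6) - 2) = 2*(-2 + sqrt(6)) = -4 + 2*sqrt(6))
-R(b(-1)) = -(-4 + 2*sqrt(6)) = 4 - 2*sqrt(6)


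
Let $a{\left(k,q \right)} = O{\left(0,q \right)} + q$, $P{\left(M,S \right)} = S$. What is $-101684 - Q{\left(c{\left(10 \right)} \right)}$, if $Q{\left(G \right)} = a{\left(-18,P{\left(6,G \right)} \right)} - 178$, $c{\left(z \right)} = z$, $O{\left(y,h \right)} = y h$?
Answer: $-101516$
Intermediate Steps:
$O{\left(y,h \right)} = h y$
$a{\left(k,q \right)} = q$ ($a{\left(k,q \right)} = q 0 + q = 0 + q = q$)
$Q{\left(G \right)} = -178 + G$ ($Q{\left(G \right)} = G - 178 = -178 + G$)
$-101684 - Q{\left(c{\left(10 \right)} \right)} = -101684 - \left(-178 + 10\right) = -101684 - -168 = -101684 + 168 = -101516$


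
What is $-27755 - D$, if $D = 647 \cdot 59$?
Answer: $-65928$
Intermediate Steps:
$D = 38173$
$-27755 - D = -27755 - 38173 = -65928$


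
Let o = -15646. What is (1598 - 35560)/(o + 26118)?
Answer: -16981/5236 ≈ -3.2431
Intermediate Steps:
(1598 - 35560)/(o + 26118) = (1598 - 35560)/(-15646 + 26118) = -33962/10472 = -33962*1/10472 = -16981/5236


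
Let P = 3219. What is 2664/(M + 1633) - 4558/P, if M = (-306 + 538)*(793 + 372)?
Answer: -33264974/23656431 ≈ -1.4062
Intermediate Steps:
M = 270280 (M = 232*1165 = 270280)
2664/(M + 1633) - 4558/P = 2664/(270280 + 1633) - 4558/3219 = 2664/271913 - 4558*1/3219 = 2664*(1/271913) - 4558/3219 = 72/7349 - 4558/3219 = -33264974/23656431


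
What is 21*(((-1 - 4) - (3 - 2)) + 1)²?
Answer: 525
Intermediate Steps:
21*(((-1 - 4) - (3 - 2)) + 1)² = 21*((-5 - 1*1) + 1)² = 21*((-5 - 1) + 1)² = 21*(-6 + 1)² = 21*(-5)² = 21*25 = 525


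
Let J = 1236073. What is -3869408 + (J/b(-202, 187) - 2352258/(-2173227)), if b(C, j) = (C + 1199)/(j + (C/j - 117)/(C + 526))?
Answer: -159195360102853097621/43758821014524 ≈ -3.6380e+6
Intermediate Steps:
b(C, j) = (1199 + C)/(j + (-117 + C/j)/(526 + C))
-3869408 + (J/b(-202, 187) - 2352258/(-2173227)) = -3869408 + (1236073/((187*(630674 + (-202)**2 + 1725*(-202))/(-202 - 117*187 + 526*187**2 - 202*187**2))) - 2352258/(-2173227)) = -3869408 + (1236073/((187*(630674 + 40804 - 348450)/(-202 - 21879 + 526*34969 - 202*34969))) - 2352258*(-1/2173227)) = -3869408 + (1236073/((187*323028/(-202 - 21879 + 18393694 - 7063738))) + 784086/724409) = -3869408 + (1236073/((187*323028/11307875)) + 784086/724409) = -3869408 + (1236073/((187*(1/11307875)*323028)) + 784086/724409) = -3869408 + (1236073/(60406236/11307875) + 784086/724409) = -3869408 + (1236073*(11307875/60406236) + 784086/724409) = -3869408 + (13977358974875/60406236 + 784086/724409) = -3869408 + 10125372001314184171/43758821014524 = -159195360102853097621/43758821014524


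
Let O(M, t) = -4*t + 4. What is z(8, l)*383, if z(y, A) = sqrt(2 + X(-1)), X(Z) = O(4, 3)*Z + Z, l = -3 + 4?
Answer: 1149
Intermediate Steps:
O(M, t) = 4 - 4*t
l = 1
X(Z) = -7*Z (X(Z) = (4 - 4*3)*Z + Z = (4 - 12)*Z + Z = -8*Z + Z = -7*Z)
z(y, A) = 3 (z(y, A) = sqrt(2 - 7*(-1)) = sqrt(2 + 7) = sqrt(9) = 3)
z(8, l)*383 = 3*383 = 1149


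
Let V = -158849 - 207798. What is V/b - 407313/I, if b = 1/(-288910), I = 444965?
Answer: 47134245742775737/444965 ≈ 1.0593e+11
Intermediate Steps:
V = -366647
b = -1/288910 ≈ -3.4613e-6
V/b - 407313/I = -366647/(-1/288910) - 407313/444965 = -366647*(-288910) - 407313*1/444965 = 105927984770 - 407313/444965 = 47134245742775737/444965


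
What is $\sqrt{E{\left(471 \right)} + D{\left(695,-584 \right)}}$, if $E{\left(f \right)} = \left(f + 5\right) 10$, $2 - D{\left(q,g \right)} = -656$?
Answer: $3 \sqrt{602} \approx 73.607$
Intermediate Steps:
$D{\left(q,g \right)} = 658$ ($D{\left(q,g \right)} = 2 - -656 = 2 + 656 = 658$)
$E{\left(f \right)} = 50 + 10 f$ ($E{\left(f \right)} = \left(5 + f\right) 10 = 50 + 10 f$)
$\sqrt{E{\left(471 \right)} + D{\left(695,-584 \right)}} = \sqrt{\left(50 + 10 \cdot 471\right) + 658} = \sqrt{\left(50 + 4710\right) + 658} = \sqrt{4760 + 658} = \sqrt{5418} = 3 \sqrt{602}$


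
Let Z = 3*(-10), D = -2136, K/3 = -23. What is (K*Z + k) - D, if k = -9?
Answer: 4197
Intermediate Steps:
K = -69 (K = 3*(-23) = -69)
Z = -30
(K*Z + k) - D = (-69*(-30) - 9) - 1*(-2136) = (2070 - 9) + 2136 = 2061 + 2136 = 4197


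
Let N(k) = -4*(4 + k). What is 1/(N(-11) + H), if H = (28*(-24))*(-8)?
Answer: 1/5404 ≈ 0.00018505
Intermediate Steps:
N(k) = -16 - 4*k
H = 5376 (H = -672*(-8) = 5376)
1/(N(-11) + H) = 1/((-16 - 4*(-11)) + 5376) = 1/((-16 + 44) + 5376) = 1/(28 + 5376) = 1/5404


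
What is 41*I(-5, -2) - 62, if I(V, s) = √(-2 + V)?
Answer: -62 + 41*I*√7 ≈ -62.0 + 108.48*I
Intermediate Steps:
41*I(-5, -2) - 62 = 41*√(-2 - 5) - 62 = 41*√(-7) - 62 = 41*(I*√7) - 62 = 41*I*√7 - 62 = -62 + 41*I*√7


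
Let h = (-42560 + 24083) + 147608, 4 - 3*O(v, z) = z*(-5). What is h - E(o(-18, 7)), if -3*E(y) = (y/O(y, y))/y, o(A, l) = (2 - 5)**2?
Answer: 6327420/49 ≈ 1.2913e+5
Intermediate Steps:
o(A, l) = 9 (o(A, l) = (-3)**2 = 9)
O(v, z) = 4/3 + 5*z/3 (O(v, z) = 4/3 - z*(-5)/3 = 4/3 - (-5)*z/3 = 4/3 + 5*z/3)
h = 129131 (h = -18477 + 147608 = 129131)
E(y) = -1/(3*(4/3 + 5*y/3)) (E(y) = -y/(4/3 + 5*y/3)/(3*y) = -1/(3*(4/3 + 5*y/3)))
h - E(o(-18, 7)) = 129131 - (-1)/(4 + 5*9) = 129131 - (-1)/(4 + 45) = 129131 - (-1)/49 = 129131 - 1*(-1/49) = 129131 + 1/49 = 6327420/49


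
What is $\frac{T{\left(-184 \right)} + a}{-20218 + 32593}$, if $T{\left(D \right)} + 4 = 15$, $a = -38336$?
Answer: $- \frac{511}{165} \approx -3.097$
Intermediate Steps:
$T{\left(D \right)} = 11$ ($T{\left(D \right)} = -4 + 15 = 11$)
$\frac{T{\left(-184 \right)} + a}{-20218 + 32593} = \frac{11 - 38336}{-20218 + 32593} = - \frac{38325}{12375} = \left(-38325\right) \frac{1}{12375} = - \frac{511}{165}$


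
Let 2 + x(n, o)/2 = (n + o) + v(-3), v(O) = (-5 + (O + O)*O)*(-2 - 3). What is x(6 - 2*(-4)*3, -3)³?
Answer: -512000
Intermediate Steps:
v(O) = 25 - 10*O² (v(O) = (-5 + (2*O)*O)*(-5) = (-5 + 2*O²)*(-5) = 25 - 10*O²)
x(n, o) = -134 + 2*n + 2*o (x(n, o) = -4 + 2*((n + o) + (25 - 10*(-3)²)) = -4 + 2*((n + o) + (25 - 10*9)) = -4 + 2*((n + o) + (25 - 90)) = -4 + 2*((n + o) - 65) = -4 + 2*(-65 + n + o) = -4 + (-130 + 2*n + 2*o) = -134 + 2*n + 2*o)
x(6 - 2*(-4)*3, -3)³ = (-134 + 2*(6 - 2*(-4)*3) + 2*(-3))³ = (-134 + 2*(6 + 8*3) - 6)³ = (-134 + 2*(6 + 24) - 6)³ = (-134 + 2*30 - 6)³ = (-134 + 60 - 6)³ = (-80)³ = -512000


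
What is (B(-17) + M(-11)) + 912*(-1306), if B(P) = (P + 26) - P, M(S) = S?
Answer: -1191057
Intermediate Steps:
B(P) = 26 (B(P) = (26 + P) - P = 26)
(B(-17) + M(-11)) + 912*(-1306) = (26 - 11) + 912*(-1306) = 15 - 1191072 = -1191057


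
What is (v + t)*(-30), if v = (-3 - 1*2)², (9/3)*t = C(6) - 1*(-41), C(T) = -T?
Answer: -1100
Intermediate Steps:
t = 35/3 (t = (-1*6 - 1*(-41))/3 = (-6 + 41)/3 = (⅓)*35 = 35/3 ≈ 11.667)
v = 25 (v = (-3 - 2)² = (-5)² = 25)
(v + t)*(-30) = (25 + 35/3)*(-30) = (110/3)*(-30) = -1100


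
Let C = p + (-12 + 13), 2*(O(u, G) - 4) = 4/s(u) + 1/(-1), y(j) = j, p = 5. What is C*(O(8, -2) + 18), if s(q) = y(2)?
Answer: 135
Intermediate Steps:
s(q) = 2
O(u, G) = 9/2 (O(u, G) = 4 + (4/2 + 1/(-1))/2 = 4 + (4*(1/2) + 1*(-1))/2 = 4 + (2 - 1)/2 = 4 + (1/2)*1 = 4 + 1/2 = 9/2)
C = 6 (C = 5 + (-12 + 13) = 5 + 1 = 6)
C*(O(8, -2) + 18) = 6*(9/2 + 18) = 6*(45/2) = 135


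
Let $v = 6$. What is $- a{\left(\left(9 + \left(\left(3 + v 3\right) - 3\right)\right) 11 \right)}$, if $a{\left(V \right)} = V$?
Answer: $-297$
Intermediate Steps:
$- a{\left(\left(9 + \left(\left(3 + v 3\right) - 3\right)\right) 11 \right)} = - \left(9 + \left(\left(3 + 6 \cdot 3\right) - 3\right)\right) 11 = - \left(9 + \left(\left(3 + 18\right) - 3\right)\right) 11 = - \left(9 + \left(21 - 3\right)\right) 11 = - \left(9 + 18\right) 11 = - 27 \cdot 11 = \left(-1\right) 297 = -297$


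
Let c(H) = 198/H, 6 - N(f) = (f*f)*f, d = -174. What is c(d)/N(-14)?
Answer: -3/7250 ≈ -0.00041379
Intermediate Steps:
N(f) = 6 - f³ (N(f) = 6 - f*f*f = 6 - f²*f = 6 - f³)
c(d)/N(-14) = (198/(-174))/(6 - 1*(-14)³) = (198*(-1/174))/(6 - 1*(-2744)) = -33/(29*(6 + 2744)) = -33/29/2750 = -33/29*1/2750 = -3/7250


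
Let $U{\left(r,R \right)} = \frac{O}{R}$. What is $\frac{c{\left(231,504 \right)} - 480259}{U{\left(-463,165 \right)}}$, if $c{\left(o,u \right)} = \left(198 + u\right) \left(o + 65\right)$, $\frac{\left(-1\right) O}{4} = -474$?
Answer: $- \frac{14985685}{632} \approx -23712.0$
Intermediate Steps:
$O = 1896$ ($O = \left(-4\right) \left(-474\right) = 1896$)
$U{\left(r,R \right)} = \frac{1896}{R}$
$c{\left(o,u \right)} = \left(65 + o\right) \left(198 + u\right)$ ($c{\left(o,u \right)} = \left(198 + u\right) \left(65 + o\right) = \left(65 + o\right) \left(198 + u\right)$)
$\frac{c{\left(231,504 \right)} - 480259}{U{\left(-463,165 \right)}} = \frac{\left(12870 + 65 \cdot 504 + 198 \cdot 231 + 231 \cdot 504\right) - 480259}{1896 \cdot \frac{1}{165}} = \frac{\left(12870 + 32760 + 45738 + 116424\right) - 480259}{1896 \cdot \frac{1}{165}} = \frac{207792 - 480259}{\frac{632}{55}} = \left(-272467\right) \frac{55}{632} = - \frac{14985685}{632}$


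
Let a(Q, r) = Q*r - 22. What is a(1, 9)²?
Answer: 169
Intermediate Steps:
a(Q, r) = -22 + Q*r
a(1, 9)² = (-22 + 1*9)² = (-22 + 9)² = (-13)² = 169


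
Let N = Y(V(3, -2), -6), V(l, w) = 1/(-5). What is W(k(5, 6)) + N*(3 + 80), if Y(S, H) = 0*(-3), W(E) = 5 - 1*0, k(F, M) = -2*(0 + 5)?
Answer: 5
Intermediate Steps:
k(F, M) = -10 (k(F, M) = -2*5 = -10)
W(E) = 5 (W(E) = 5 + 0 = 5)
V(l, w) = -⅕
Y(S, H) = 0
N = 0
W(k(5, 6)) + N*(3 + 80) = 5 + 0*(3 + 80) = 5 + 0*83 = 5 + 0 = 5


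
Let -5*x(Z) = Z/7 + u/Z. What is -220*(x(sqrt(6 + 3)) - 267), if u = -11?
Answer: 1230548/21 ≈ 58598.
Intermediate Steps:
x(Z) = -Z/35 + 11/(5*Z) (x(Z) = -(Z/7 - 11/Z)/5 = -(-11/Z + Z/7)/5 = -Z/35 + 11/(5*Z))
-220*(x(sqrt(6 + 3)) - 267) = -220*((77 - (sqrt(6 + 3))**2)/(35*(sqrt(6 + 3))) - 267) = -220*((77 - (sqrt(9))**2)/(35*(sqrt(9))) - 267) = -220*((1/35)*(77 - 1*3**2)/3 - 267) = -220*((1/35)*(1/3)*(77 - 1*9) - 267) = -220*((1/35)*(1/3)*(77 - 9) - 267) = -220*((1/35)*(1/3)*68 - 267) = -220*(68/105 - 267) = -220*(-27967/105) = 1230548/21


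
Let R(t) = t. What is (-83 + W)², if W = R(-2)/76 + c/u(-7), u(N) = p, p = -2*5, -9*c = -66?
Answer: 2279394049/324900 ≈ 7015.7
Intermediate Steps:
c = 22/3 (c = -⅑*(-66) = 22/3 ≈ 7.3333)
p = -10
u(N) = -10
W = -433/570 (W = -2/76 + (22/3)/(-10) = -2*1/76 + (22/3)*(-⅒) = -1/38 - 11/15 = -433/570 ≈ -0.75965)
(-83 + W)² = (-83 - 433/570)² = (-47743/570)² = 2279394049/324900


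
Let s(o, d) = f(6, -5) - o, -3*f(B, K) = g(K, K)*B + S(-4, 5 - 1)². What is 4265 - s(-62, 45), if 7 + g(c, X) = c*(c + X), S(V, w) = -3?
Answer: 4292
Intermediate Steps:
g(c, X) = -7 + c*(X + c) (g(c, X) = -7 + c*(c + X) = -7 + c*(X + c))
f(B, K) = -3 - B*(-7 + 2*K²)/3 (f(B, K) = -((-7 + K² + K*K)*B + (-3)²)/3 = -((-7 + K² + K²)*B + 9)/3 = -((-7 + 2*K²)*B + 9)/3 = -(B*(-7 + 2*K²) + 9)/3 = -(9 + B*(-7 + 2*K²))/3 = -3 - B*(-7 + 2*K²)/3)
s(o, d) = -89 - o (s(o, d) = (-3 - ⅓*6*(-7 + 2*(-5)²)) - o = (-3 - ⅓*6*(-7 + 2*25)) - o = (-3 - ⅓*6*(-7 + 50)) - o = (-3 - ⅓*6*43) - o = (-3 - 86) - o = -89 - o)
4265 - s(-62, 45) = 4265 - (-89 - 1*(-62)) = 4265 - (-89 + 62) = 4265 - 1*(-27) = 4265 + 27 = 4292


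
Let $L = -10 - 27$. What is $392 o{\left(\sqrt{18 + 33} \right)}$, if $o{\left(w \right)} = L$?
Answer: $-14504$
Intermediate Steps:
$L = -37$
$o{\left(w \right)} = -37$
$392 o{\left(\sqrt{18 + 33} \right)} = 392 \left(-37\right) = -14504$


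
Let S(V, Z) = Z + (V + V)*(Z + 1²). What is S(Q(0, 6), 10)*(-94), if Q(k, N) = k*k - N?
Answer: 11468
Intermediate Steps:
Q(k, N) = k² - N
S(V, Z) = Z + 2*V*(1 + Z) (S(V, Z) = Z + (2*V)*(Z + 1) = Z + (2*V)*(1 + Z) = Z + 2*V*(1 + Z))
S(Q(0, 6), 10)*(-94) = (10 + 2*(0² - 1*6) + 2*(0² - 1*6)*10)*(-94) = (10 + 2*(0 - 6) + 2*(0 - 6)*10)*(-94) = (10 + 2*(-6) + 2*(-6)*10)*(-94) = (10 - 12 - 120)*(-94) = -122*(-94) = 11468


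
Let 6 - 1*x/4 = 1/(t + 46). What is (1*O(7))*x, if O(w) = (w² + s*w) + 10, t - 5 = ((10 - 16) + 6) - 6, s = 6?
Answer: 108676/45 ≈ 2415.0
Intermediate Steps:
t = -1 (t = 5 + (((10 - 16) + 6) - 6) = 5 + ((-6 + 6) - 6) = 5 + (0 - 6) = 5 - 6 = -1)
x = 1076/45 (x = 24 - 4/(-1 + 46) = 24 - 4/45 = 1076/45 ≈ 23.911)
O(w) = 10 + w² + 6*w (O(w) = (w² + 6*w) + 10 = 10 + w² + 6*w)
(1*O(7))*x = (1*(10 + 7² + 6*7))*(1076/45) = (1*(10 + 49 + 42))*(1076/45) = (1*101)*(1076/45) = 101*(1076/45) = 108676/45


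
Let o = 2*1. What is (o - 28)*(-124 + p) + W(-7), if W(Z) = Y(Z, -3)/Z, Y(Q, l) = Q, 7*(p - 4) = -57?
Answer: 23329/7 ≈ 3332.7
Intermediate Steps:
p = -29/7 (p = 4 + (⅐)*(-57) = 4 - 57/7 = -29/7 ≈ -4.1429)
W(Z) = 1 (W(Z) = Z/Z = 1)
o = 2
(o - 28)*(-124 + p) + W(-7) = (2 - 28)*(-124 - 29/7) + 1 = -26*(-897/7) + 1 = 23322/7 + 1 = 23329/7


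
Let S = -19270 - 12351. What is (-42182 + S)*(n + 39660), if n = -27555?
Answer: -893385315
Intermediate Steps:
S = -31621
(-42182 + S)*(n + 39660) = (-42182 - 31621)*(-27555 + 39660) = -73803*12105 = -893385315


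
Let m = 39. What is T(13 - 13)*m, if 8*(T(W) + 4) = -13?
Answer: -1755/8 ≈ -219.38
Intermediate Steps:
T(W) = -45/8 (T(W) = -4 + (⅛)*(-13) = -4 - 13/8 = -45/8)
T(13 - 13)*m = -45/8*39 = -1755/8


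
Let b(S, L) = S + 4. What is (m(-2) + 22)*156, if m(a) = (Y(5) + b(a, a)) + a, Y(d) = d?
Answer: 4212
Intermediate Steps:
b(S, L) = 4 + S
m(a) = 9 + 2*a (m(a) = (5 + (4 + a)) + a = (9 + a) + a = 9 + 2*a)
(m(-2) + 22)*156 = ((9 + 2*(-2)) + 22)*156 = ((9 - 4) + 22)*156 = (5 + 22)*156 = 27*156 = 4212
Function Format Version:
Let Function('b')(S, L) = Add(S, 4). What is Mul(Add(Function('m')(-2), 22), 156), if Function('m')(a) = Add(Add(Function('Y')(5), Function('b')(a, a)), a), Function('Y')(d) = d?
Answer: 4212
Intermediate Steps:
Function('b')(S, L) = Add(4, S)
Function('m')(a) = Add(9, Mul(2, a)) (Function('m')(a) = Add(Add(5, Add(4, a)), a) = Add(Add(9, a), a) = Add(9, Mul(2, a)))
Mul(Add(Function('m')(-2), 22), 156) = Mul(Add(Add(9, Mul(2, -2)), 22), 156) = Mul(Add(Add(9, -4), 22), 156) = Mul(Add(5, 22), 156) = Mul(27, 156) = 4212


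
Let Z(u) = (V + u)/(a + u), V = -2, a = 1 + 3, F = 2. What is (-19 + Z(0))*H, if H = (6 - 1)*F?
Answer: -195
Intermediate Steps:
a = 4
H = 10 (H = (6 - 1)*2 = 5*2 = 10)
Z(u) = (-2 + u)/(4 + u)
(-19 + Z(0))*H = (-19 + (-2 + 0)/(4 + 0))*10 = (-19 - 2/4)*10 = (-19 + (1/4)*(-2))*10 = (-19 - 1/2)*10 = -39/2*10 = -195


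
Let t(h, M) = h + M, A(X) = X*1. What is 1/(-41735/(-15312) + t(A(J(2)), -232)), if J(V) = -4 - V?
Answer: -15312/3602521 ≈ -0.0042504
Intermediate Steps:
A(X) = X
t(h, M) = M + h
1/(-41735/(-15312) + t(A(J(2)), -232)) = 1/(-41735/(-15312) + (-232 + (-4 - 1*2))) = 1/(-41735*(-1/15312) + (-232 + (-4 - 2))) = 1/(41735/15312 + (-232 - 6)) = 1/(41735/15312 - 238) = 1/(-3602521/15312) = -15312/3602521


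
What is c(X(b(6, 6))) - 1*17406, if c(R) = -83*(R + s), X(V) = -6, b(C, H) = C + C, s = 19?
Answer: -18485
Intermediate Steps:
b(C, H) = 2*C
c(R) = -1577 - 83*R (c(R) = -83*(R + 19) = -83*(19 + R) = -1577 - 83*R)
c(X(b(6, 6))) - 1*17406 = (-1577 - 83*(-6)) - 1*17406 = (-1577 + 498) - 17406 = -1079 - 17406 = -18485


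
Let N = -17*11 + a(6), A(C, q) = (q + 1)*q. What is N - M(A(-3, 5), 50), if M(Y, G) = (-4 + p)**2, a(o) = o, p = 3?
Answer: -182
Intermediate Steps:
A(C, q) = q*(1 + q) (A(C, q) = (1 + q)*q = q*(1 + q))
N = -181 (N = -17*11 + 6 = -187 + 6 = -181)
M(Y, G) = 1 (M(Y, G) = (-4 + 3)**2 = (-1)**2 = 1)
N - M(A(-3, 5), 50) = -181 - 1*1 = -181 - 1 = -182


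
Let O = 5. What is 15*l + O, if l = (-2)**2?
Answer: 65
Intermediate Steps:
l = 4
15*l + O = 15*4 + 5 = 60 + 5 = 65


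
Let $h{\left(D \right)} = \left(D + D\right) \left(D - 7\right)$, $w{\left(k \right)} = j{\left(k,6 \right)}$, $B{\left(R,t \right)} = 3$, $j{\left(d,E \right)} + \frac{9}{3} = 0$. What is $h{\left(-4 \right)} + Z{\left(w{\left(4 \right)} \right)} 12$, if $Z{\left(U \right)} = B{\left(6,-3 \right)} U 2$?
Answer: $-128$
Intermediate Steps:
$j{\left(d,E \right)} = -3$ ($j{\left(d,E \right)} = -3 + 0 = -3$)
$w{\left(k \right)} = -3$
$h{\left(D \right)} = 2 D \left(-7 + D\right)$
$Z{\left(U \right)} = 6 U$ ($Z{\left(U \right)} = 3 U 2 = 6 U$)
$h{\left(-4 \right)} + Z{\left(w{\left(4 \right)} \right)} 12 = 2 \left(-4\right) \left(-7 - 4\right) + 6 \left(-3\right) 12 = 2 \left(-4\right) \left(-11\right) - 216 = 88 - 216 = -128$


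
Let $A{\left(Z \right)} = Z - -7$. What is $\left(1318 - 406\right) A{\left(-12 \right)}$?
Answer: $-4560$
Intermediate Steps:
$A{\left(Z \right)} = 7 + Z$ ($A{\left(Z \right)} = Z + 7 = 7 + Z$)
$\left(1318 - 406\right) A{\left(-12 \right)} = \left(1318 - 406\right) \left(7 - 12\right) = \left(1318 - 406\right) \left(-5\right) = 912 \left(-5\right) = -4560$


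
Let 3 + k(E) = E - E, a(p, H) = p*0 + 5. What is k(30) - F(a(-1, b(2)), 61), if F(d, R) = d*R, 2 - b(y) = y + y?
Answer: -308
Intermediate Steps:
b(y) = 2 - 2*y (b(y) = 2 - (y + y) = 2 - 2*y)
a(p, H) = 5 (a(p, H) = 0 + 5 = 5)
k(E) = -3 (k(E) = -3 + (E - E) = -3 + 0 = -3)
F(d, R) = R*d
k(30) - F(a(-1, b(2)), 61) = -3 - 61*5 = -3 - 1*305 = -3 - 305 = -308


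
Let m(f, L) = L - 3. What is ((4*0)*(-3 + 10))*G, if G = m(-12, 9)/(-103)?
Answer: 0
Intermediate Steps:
m(f, L) = -3 + L
G = -6/103 (G = (-3 + 9)/(-103) = 6*(-1/103) = -6/103 ≈ -0.058252)
((4*0)*(-3 + 10))*G = ((4*0)*(-3 + 10))*(-6/103) = (0*7)*(-6/103) = 0*(-6/103) = 0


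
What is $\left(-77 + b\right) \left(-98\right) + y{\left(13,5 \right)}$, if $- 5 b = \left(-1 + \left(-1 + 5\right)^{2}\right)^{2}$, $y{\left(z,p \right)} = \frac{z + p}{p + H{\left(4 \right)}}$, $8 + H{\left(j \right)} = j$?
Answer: $11974$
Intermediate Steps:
$H{\left(j \right)} = -8 + j$
$y{\left(z,p \right)} = \frac{p + z}{-4 + p}$ ($y{\left(z,p \right)} = \frac{z + p}{p + \left(-8 + 4\right)} = \frac{p + z}{p - 4} = \frac{p + z}{-4 + p}$)
$b = -45$ ($b = - \frac{\left(-1 + \left(-1 + 5\right)^{2}\right)^{2}}{5} = - \frac{\left(-1 + 4^{2}\right)^{2}}{5} = - \frac{\left(-1 + 16\right)^{2}}{5} = - \frac{15^{2}}{5} = \left(- \frac{1}{5}\right) 225 = -45$)
$\left(-77 + b\right) \left(-98\right) + y{\left(13,5 \right)} = \left(-77 - 45\right) \left(-98\right) + \frac{5 + 13}{-4 + 5} = \left(-122\right) \left(-98\right) + 1^{-1} \cdot 18 = 11956 + 1 \cdot 18 = 11956 + 18 = 11974$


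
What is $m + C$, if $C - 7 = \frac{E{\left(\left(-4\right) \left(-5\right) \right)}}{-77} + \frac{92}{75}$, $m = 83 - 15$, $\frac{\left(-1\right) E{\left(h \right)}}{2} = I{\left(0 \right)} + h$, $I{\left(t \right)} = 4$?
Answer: $\frac{443809}{5775} \approx 76.85$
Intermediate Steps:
$E{\left(h \right)} = -8 - 2 h$ ($E{\left(h \right)} = - 2 \left(4 + h\right) = -8 - 2 h$)
$m = 68$ ($m = 83 - 15 = 68$)
$C = \frac{51109}{5775}$ ($C = 7 + \left(\frac{-8 - 2 \left(\left(-4\right) \left(-5\right)\right)}{-77} + \frac{92}{75}\right) = 7 + \left(\left(-8 - 40\right) \left(- \frac{1}{77}\right) + 92 \cdot \frac{1}{75}\right) = 7 + \left(\left(-8 - 40\right) \left(- \frac{1}{77}\right) + \frac{92}{75}\right) = 7 + \left(\left(-48\right) \left(- \frac{1}{77}\right) + \frac{92}{75}\right) = 7 + \left(\frac{48}{77} + \frac{92}{75}\right) = 7 + \frac{10684}{5775} = \frac{51109}{5775} \approx 8.85$)
$m + C = 68 + \frac{51109}{5775} = \frac{443809}{5775}$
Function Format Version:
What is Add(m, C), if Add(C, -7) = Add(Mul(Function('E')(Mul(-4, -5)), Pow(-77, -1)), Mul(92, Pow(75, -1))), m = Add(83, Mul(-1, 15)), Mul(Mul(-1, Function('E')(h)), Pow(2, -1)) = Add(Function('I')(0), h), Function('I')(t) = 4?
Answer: Rational(443809, 5775) ≈ 76.850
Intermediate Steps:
Function('E')(h) = Add(-8, Mul(-2, h)) (Function('E')(h) = Mul(-2, Add(4, h)) = Add(-8, Mul(-2, h)))
m = 68 (m = Add(83, -15) = 68)
C = Rational(51109, 5775) (C = Add(7, Add(Mul(Add(-8, Mul(-2, Mul(-4, -5))), Pow(-77, -1)), Mul(92, Pow(75, -1)))) = Add(7, Add(Mul(Add(-8, Mul(-2, 20)), Rational(-1, 77)), Mul(92, Rational(1, 75)))) = Add(7, Add(Mul(Add(-8, -40), Rational(-1, 77)), Rational(92, 75))) = Add(7, Add(Mul(-48, Rational(-1, 77)), Rational(92, 75))) = Add(7, Add(Rational(48, 77), Rational(92, 75))) = Add(7, Rational(10684, 5775)) = Rational(51109, 5775) ≈ 8.8500)
Add(m, C) = Add(68, Rational(51109, 5775)) = Rational(443809, 5775)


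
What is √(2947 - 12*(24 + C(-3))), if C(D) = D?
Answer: 7*√55 ≈ 51.913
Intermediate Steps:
√(2947 - 12*(24 + C(-3))) = √(2947 - 12*(24 - 3)) = √(2947 - 12*21) = √(2947 - 252) = √2695 = 7*√55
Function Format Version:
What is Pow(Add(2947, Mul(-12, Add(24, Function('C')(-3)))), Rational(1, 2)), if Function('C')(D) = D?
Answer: Mul(7, Pow(55, Rational(1, 2))) ≈ 51.913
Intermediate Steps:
Pow(Add(2947, Mul(-12, Add(24, Function('C')(-3)))), Rational(1, 2)) = Pow(Add(2947, Mul(-12, Add(24, -3))), Rational(1, 2)) = Pow(Add(2947, Mul(-12, 21)), Rational(1, 2)) = Pow(Add(2947, -252), Rational(1, 2)) = Pow(2695, Rational(1, 2)) = Mul(7, Pow(55, Rational(1, 2)))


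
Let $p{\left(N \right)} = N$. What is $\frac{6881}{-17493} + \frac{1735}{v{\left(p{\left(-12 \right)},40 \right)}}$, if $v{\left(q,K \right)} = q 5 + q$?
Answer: $- \frac{1468847}{59976} \approx -24.491$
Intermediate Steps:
$v{\left(q,K \right)} = 6 q$ ($v{\left(q,K \right)} = 5 q + q = 6 q$)
$\frac{6881}{-17493} + \frac{1735}{v{\left(p{\left(-12 \right)},40 \right)}} = \frac{6881}{-17493} + \frac{1735}{6 \left(-12\right)} = 6881 \left(- \frac{1}{17493}\right) + \frac{1735}{-72} = - \frac{983}{2499} + 1735 \left(- \frac{1}{72}\right) = - \frac{983}{2499} - \frac{1735}{72} = - \frac{1468847}{59976}$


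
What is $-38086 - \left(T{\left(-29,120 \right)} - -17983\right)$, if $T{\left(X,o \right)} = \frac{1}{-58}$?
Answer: $- \frac{3252001}{58} \approx -56069.0$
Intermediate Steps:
$T{\left(X,o \right)} = - \frac{1}{58}$
$-38086 - \left(T{\left(-29,120 \right)} - -17983\right) = -38086 - \left(- \frac{1}{58} - -17983\right) = -38086 - \left(- \frac{1}{58} + 17983\right) = -38086 - \frac{1043013}{58} = - \frac{3252001}{58}$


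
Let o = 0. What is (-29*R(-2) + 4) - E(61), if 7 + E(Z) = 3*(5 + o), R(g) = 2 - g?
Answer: -120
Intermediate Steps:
E(Z) = 8 (E(Z) = -7 + 3*(5 + 0) = -7 + 3*5 = -7 + 15 = 8)
(-29*R(-2) + 4) - E(61) = (-29*(2 - 1*(-2)) + 4) - 1*8 = (-29*(2 + 2) + 4) - 8 = (-29*4 + 4) - 8 = (-116 + 4) - 8 = -112 - 8 = -120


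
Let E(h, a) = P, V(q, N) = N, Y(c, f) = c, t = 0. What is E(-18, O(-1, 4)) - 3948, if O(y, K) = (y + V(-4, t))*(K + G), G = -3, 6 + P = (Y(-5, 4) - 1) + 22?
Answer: -3938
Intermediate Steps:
P = 10 (P = -6 + ((-5 - 1) + 22) = -6 + (-6 + 22) = -6 + 16 = 10)
O(y, K) = y*(-3 + K) (O(y, K) = (y + 0)*(K - 3) = y*(-3 + K))
E(h, a) = 10
E(-18, O(-1, 4)) - 3948 = 10 - 3948 = -3938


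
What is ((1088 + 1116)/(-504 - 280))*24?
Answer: -3306/49 ≈ -67.469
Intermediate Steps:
((1088 + 1116)/(-504 - 280))*24 = (2204/(-784))*24 = (2204*(-1/784))*24 = -551/196*24 = -3306/49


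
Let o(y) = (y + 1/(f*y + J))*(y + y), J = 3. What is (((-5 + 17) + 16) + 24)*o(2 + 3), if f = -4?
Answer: 43680/17 ≈ 2569.4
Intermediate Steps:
o(y) = 2*y*(y + 1/(3 - 4*y)) (o(y) = (y + 1/(-4*y + 3))*(y + y) = (y + 1/(3 - 4*y))*(2*y) = 2*y*(y + 1/(3 - 4*y)))
(((-5 + 17) + 16) + 24)*o(2 + 3) = (((-5 + 17) + 16) + 24)*(2*(2 + 3)*(-1 - 3*(2 + 3) + 4*(2 + 3)**2)/(-3 + 4*(2 + 3))) = ((12 + 16) + 24)*(2*5*(-1 - 3*5 + 4*5**2)/(-3 + 4*5)) = (28 + 24)*(2*5*(-1 - 15 + 4*25)/(-3 + 20)) = 52*(2*5*(-1 - 15 + 100)/17) = 52*(2*5*(1/17)*84) = 52*(840/17) = 43680/17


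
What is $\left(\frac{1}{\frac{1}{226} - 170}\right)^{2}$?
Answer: $\frac{51076}{1476019561} \approx 3.4604 \cdot 10^{-5}$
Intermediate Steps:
$\left(\frac{1}{\frac{1}{226} - 170}\right)^{2} = \left(\frac{1}{- \frac{38419}{226}}\right)^{2} = \left(- \frac{226}{38419}\right)^{2} = \frac{51076}{1476019561}$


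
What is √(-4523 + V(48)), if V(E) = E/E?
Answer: I*√4522 ≈ 67.246*I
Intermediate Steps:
V(E) = 1
√(-4523 + V(48)) = √(-4523 + 1) = √(-4522) = I*√4522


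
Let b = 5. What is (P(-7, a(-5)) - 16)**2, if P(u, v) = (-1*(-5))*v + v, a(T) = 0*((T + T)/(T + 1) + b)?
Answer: 256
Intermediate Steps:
a(T) = 0 (a(T) = 0*((T + T)/(T + 1) + 5) = 0*((2*T)/(1 + T) + 5) = 0*(2*T/(1 + T) + 5) = 0*(5 + 2*T/(1 + T)) = 0)
P(u, v) = 6*v (P(u, v) = 5*v + v = 6*v)
(P(-7, a(-5)) - 16)**2 = (6*0 - 16)**2 = (0 - 16)**2 = (-16)**2 = 256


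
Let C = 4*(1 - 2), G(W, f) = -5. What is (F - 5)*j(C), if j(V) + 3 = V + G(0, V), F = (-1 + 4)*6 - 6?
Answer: -84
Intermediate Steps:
F = 12 (F = 3*6 - 6 = 18 - 6 = 12)
C = -4 (C = 4*(-1) = -4)
j(V) = -8 + V (j(V) = -3 + (V - 5) = -3 + (-5 + V) = -8 + V)
(F - 5)*j(C) = (12 - 5)*(-8 - 4) = 7*(-12) = -84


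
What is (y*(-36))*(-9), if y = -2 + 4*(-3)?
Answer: -4536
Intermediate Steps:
y = -14 (y = -2 - 12 = -14)
(y*(-36))*(-9) = -14*(-36)*(-9) = 504*(-9) = -4536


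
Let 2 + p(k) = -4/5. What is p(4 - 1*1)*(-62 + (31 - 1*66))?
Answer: 1358/5 ≈ 271.60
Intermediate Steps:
p(k) = -14/5 (p(k) = -2 - 4/5 = -2 - 4*⅕ = -2 - ⅘ = -14/5)
p(4 - 1*1)*(-62 + (31 - 1*66)) = -14*(-62 + (31 - 1*66))/5 = -14*(-62 + (31 - 66))/5 = -14*(-62 - 35)/5 = -14/5*(-97) = 1358/5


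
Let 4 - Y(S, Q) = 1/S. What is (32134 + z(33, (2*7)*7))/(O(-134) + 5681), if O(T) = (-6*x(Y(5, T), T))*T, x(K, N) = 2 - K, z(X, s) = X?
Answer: 160835/21169 ≈ 7.5977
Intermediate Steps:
Y(S, Q) = 4 - 1/S
O(T) = 54*T/5 (O(T) = (-6*(2 - (4 - 1/5)))*T = (-6*(2 - (4 - 1*⅕)))*T = (-6*(2 - (4 - ⅕)))*T = (-6*(2 - 1*19/5))*T = (-6*(2 - 19/5))*T = (-6*(-9/5))*T = 54*T/5)
(32134 + z(33, (2*7)*7))/(O(-134) + 5681) = (32134 + 33)/((54/5)*(-134) + 5681) = 32167/(-7236/5 + 5681) = 32167/(21169/5) = 32167*(5/21169) = 160835/21169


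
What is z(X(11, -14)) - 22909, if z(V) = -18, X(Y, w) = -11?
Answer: -22927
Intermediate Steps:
z(X(11, -14)) - 22909 = -18 - 22909 = -22927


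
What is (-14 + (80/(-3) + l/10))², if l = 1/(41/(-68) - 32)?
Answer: 203242278976/122877225 ≈ 1654.0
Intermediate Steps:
l = -68/2217 (l = 1/(41*(-1/68) - 32) = 1/(-41/68 - 32) = 1/(-2217/68) = -68/2217 ≈ -0.030672)
(-14 + (80/(-3) + l/10))² = (-14 + (80/(-3) - 68/2217/10))² = (-14 + (80*(-⅓) - 68/2217*⅒))² = (-14 + (-80/3 - 34/11085))² = (-14 - 295634/11085)² = (-450824/11085)² = 203242278976/122877225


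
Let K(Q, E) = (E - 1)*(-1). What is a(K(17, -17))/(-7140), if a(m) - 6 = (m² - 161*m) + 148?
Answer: 121/357 ≈ 0.33894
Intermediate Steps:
K(Q, E) = 1 - E (K(Q, E) = (-1 + E)*(-1) = 1 - E)
a(m) = 154 + m² - 161*m (a(m) = 6 + ((m² - 161*m) + 148) = 6 + (148 + m² - 161*m) = 154 + m² - 161*m)
a(K(17, -17))/(-7140) = (154 + (1 - 1*(-17))² - 161*(1 - 1*(-17)))/(-7140) = (154 + (1 + 17)² - 161*(1 + 17))*(-1/7140) = (154 + 18² - 161*18)*(-1/7140) = (154 + 324 - 2898)*(-1/7140) = -2420*(-1/7140) = 121/357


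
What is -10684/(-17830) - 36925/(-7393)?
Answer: 368679781/65908595 ≈ 5.5938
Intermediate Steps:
-10684/(-17830) - 36925/(-7393) = -10684*(-1/17830) - 36925*(-1/7393) = 5342/8915 + 36925/7393 = 368679781/65908595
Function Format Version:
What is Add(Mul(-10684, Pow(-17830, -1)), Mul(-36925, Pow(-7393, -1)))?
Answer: Rational(368679781, 65908595) ≈ 5.5938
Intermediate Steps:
Add(Mul(-10684, Pow(-17830, -1)), Mul(-36925, Pow(-7393, -1))) = Add(Mul(-10684, Rational(-1, 17830)), Mul(-36925, Rational(-1, 7393))) = Add(Rational(5342, 8915), Rational(36925, 7393)) = Rational(368679781, 65908595)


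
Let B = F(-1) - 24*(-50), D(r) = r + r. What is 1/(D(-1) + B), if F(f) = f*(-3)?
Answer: 1/1201 ≈ 0.00083264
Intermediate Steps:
D(r) = 2*r
F(f) = -3*f
B = 1203 (B = -3*(-1) - 24*(-50) = 3 + 1200 = 1203)
1/(D(-1) + B) = 1/(2*(-1) + 1203) = 1/(-2 + 1203) = 1/1201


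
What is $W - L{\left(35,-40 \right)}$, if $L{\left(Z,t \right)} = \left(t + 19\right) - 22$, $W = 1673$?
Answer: $1716$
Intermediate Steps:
$L{\left(Z,t \right)} = -3 + t$ ($L{\left(Z,t \right)} = \left(19 + t\right) - 22 = -3 + t$)
$W - L{\left(35,-40 \right)} = 1673 - \left(-3 - 40\right) = 1673 - -43 = 1673 + 43 = 1716$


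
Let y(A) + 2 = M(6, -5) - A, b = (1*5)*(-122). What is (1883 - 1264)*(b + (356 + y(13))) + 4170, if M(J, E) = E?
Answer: -165436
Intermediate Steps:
b = -610 (b = 5*(-122) = -610)
y(A) = -7 - A (y(A) = -2 + (-5 - A) = -7 - A)
(1883 - 1264)*(b + (356 + y(13))) + 4170 = (1883 - 1264)*(-610 + (356 + (-7 - 1*13))) + 4170 = 619*(-610 + (356 + (-7 - 13))) + 4170 = 619*(-610 + (356 - 20)) + 4170 = 619*(-610 + 336) + 4170 = 619*(-274) + 4170 = -169606 + 4170 = -165436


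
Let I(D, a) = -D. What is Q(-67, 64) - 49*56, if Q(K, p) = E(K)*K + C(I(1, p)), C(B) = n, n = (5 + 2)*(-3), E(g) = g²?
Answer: -303528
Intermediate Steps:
n = -21 (n = 7*(-3) = -21)
I(D, a) = -D
C(B) = -21
Q(K, p) = -21 + K³ (Q(K, p) = K²*K - 21 = K³ - 21 = -21 + K³)
Q(-67, 64) - 49*56 = (-21 + (-67)³) - 49*56 = (-21 - 300763) - 2744 = -300784 - 2744 = -303528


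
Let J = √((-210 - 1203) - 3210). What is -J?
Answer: -I*√4623 ≈ -67.993*I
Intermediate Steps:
J = I*√4623 (J = √(-1413 - 3210) = √(-4623) = I*√4623 ≈ 67.993*I)
-J = -I*√4623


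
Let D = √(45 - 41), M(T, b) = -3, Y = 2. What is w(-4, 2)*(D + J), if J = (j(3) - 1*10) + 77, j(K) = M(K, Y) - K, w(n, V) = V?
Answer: 126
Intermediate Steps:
j(K) = -3 - K
D = 2 (D = √4 = 2)
J = 61 (J = ((-3 - 1*3) - 1*10) + 77 = ((-3 - 3) - 10) + 77 = (-6 - 10) + 77 = -16 + 77 = 61)
w(-4, 2)*(D + J) = 2*(2 + 61) = 2*63 = 126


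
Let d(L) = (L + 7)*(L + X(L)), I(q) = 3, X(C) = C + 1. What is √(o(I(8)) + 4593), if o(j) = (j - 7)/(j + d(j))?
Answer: √24475805/73 ≈ 67.771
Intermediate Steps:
X(C) = 1 + C
d(L) = (1 + 2*L)*(7 + L) (d(L) = (L + 7)*(L + (1 + L)) = (7 + L)*(1 + 2*L) = (1 + 2*L)*(7 + L))
o(j) = (-7 + j)/(7 + 2*j² + 16*j) (o(j) = (j - 7)/(j + (7 + 2*j² + 15*j)) = (-7 + j)/(7 + 2*j² + 16*j))
√(o(I(8)) + 4593) = √((-7 + 3)/(7 + 2*3² + 16*3) + 4593) = √(-4/(7 + 2*9 + 48) + 4593) = √(-4/(7 + 18 + 48) + 4593) = √(-4/73 + 4593) = √(335285/73) = √24475805/73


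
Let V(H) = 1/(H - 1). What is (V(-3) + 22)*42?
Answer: 1827/2 ≈ 913.50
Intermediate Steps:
V(H) = 1/(-1 + H)
(V(-3) + 22)*42 = (1/(-1 - 3) + 22)*42 = (1/(-4) + 22)*42 = (-¼ + 22)*42 = (87/4)*42 = 1827/2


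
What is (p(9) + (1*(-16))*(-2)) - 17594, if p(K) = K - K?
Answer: -17562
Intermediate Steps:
p(K) = 0
(p(9) + (1*(-16))*(-2)) - 17594 = (0 + (1*(-16))*(-2)) - 17594 = (0 - 16*(-2)) - 17594 = (0 + 32) - 17594 = 32 - 17594 = -17562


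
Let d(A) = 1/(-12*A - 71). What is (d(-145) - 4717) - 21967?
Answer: -44535595/1669 ≈ -26684.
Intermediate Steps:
d(A) = 1/(-71 - 12*A)
(d(-145) - 4717) - 21967 = (-1/(71 + 12*(-145)) - 4717) - 21967 = (-1/(71 - 1740) - 4717) - 21967 = (-1/(-1669) - 4717) - 21967 = (-1*(-1/1669) - 4717) - 21967 = (1/1669 - 4717) - 21967 = -7872672/1669 - 21967 = -44535595/1669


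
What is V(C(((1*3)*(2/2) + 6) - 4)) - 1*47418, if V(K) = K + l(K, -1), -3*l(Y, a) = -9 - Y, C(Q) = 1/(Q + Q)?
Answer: -711223/15 ≈ -47415.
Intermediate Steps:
C(Q) = 1/(2*Q)
l(Y, a) = 3 + Y/3 (l(Y, a) = -(-9 - Y)/3 = 3 + Y/3)
V(K) = 3 + 4*K/3 (V(K) = K + (3 + K/3) = 3 + 4*K/3)
V(C(((1*3)*(2/2) + 6) - 4)) - 1*47418 = (3 + 4*(1/(2*(((1*3)*(2/2) + 6) - 4)))/3) - 1*47418 = (3 + 4*(1/(2*((3*(2*(½)) + 6) - 4)))/3) - 47418 = (3 + 4*(1/(2*((3*1 + 6) - 4)))/3) - 47418 = (3 + 4*(1/(2*((3 + 6) - 4)))/3) - 47418 = (3 + 4*(1/(2*(9 - 4)))/3) - 47418 = (3 + 4*((½)/5)/3) - 47418 = (3 + 4*((½)*(⅕))/3) - 47418 = (3 + (4/3)*(⅒)) - 47418 = (3 + 2/15) - 47418 = 47/15 - 47418 = -711223/15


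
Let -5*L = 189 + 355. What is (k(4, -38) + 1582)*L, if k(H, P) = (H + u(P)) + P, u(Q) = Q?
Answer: -164288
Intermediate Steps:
k(H, P) = H + 2*P (k(H, P) = (H + P) + P = H + 2*P)
L = -544/5 (L = -(189 + 355)/5 = -⅕*544 = -544/5 ≈ -108.80)
(k(4, -38) + 1582)*L = ((4 + 2*(-38)) + 1582)*(-544/5) = ((4 - 76) + 1582)*(-544/5) = (-72 + 1582)*(-544/5) = 1510*(-544/5) = -164288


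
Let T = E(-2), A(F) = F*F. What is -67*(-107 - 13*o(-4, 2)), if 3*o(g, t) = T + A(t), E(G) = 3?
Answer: 27604/3 ≈ 9201.3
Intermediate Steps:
A(F) = F²
T = 3
o(g, t) = 1 + t²/3 (o(g, t) = (3 + t²)/3 = 1 + t²/3)
-67*(-107 - 13*o(-4, 2)) = -67*(-107 - 13*(1 + (⅓)*2²)) = -67*(-107 - 13*(1 + (⅓)*4)) = -67*(-107 - 13*(1 + 4/3)) = -67*(-107 - 13*7/3) = -67*(-107 - 91/3) = -67*(-412/3) = 27604/3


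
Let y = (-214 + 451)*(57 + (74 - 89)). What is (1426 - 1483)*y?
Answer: -567378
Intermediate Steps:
y = 9954 (y = 237*(57 - 15) = 237*42 = 9954)
(1426 - 1483)*y = (1426 - 1483)*9954 = -57*9954 = -567378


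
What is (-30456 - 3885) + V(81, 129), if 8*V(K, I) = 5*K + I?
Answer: -137097/4 ≈ -34274.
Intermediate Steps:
V(K, I) = I/8 + 5*K/8 (V(K, I) = (5*K + I)/8 = (I + 5*K)/8 = I/8 + 5*K/8)
(-30456 - 3885) + V(81, 129) = (-30456 - 3885) + ((1/8)*129 + (5/8)*81) = -34341 + (129/8 + 405/8) = -34341 + 267/4 = -137097/4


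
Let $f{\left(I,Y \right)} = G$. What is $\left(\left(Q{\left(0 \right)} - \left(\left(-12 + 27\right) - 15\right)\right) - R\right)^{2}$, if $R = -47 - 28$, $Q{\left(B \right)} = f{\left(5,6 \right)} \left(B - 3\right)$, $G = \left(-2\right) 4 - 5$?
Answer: $12996$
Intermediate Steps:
$G = -13$ ($G = -8 - 5 = -13$)
$f{\left(I,Y \right)} = -13$
$Q{\left(B \right)} = 39 - 13 B$ ($Q{\left(B \right)} = - 13 \left(B - 3\right) = - 13 \left(-3 + B\right) = 39 - 13 B$)
$R = -75$ ($R = -47 - 28 = -75$)
$\left(\left(Q{\left(0 \right)} - \left(\left(-12 + 27\right) - 15\right)\right) - R\right)^{2} = \left(\left(\left(39 - 0\right) - \left(\left(-12 + 27\right) - 15\right)\right) - -75\right)^{2} = \left(\left(\left(39 + 0\right) - \left(15 - 15\right)\right) + 75\right)^{2} = \left(\left(39 - 0\right) + 75\right)^{2} = \left(\left(39 + 0\right) + 75\right)^{2} = \left(39 + 75\right)^{2} = 114^{2} = 12996$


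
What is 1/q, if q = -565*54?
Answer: -1/30510 ≈ -3.2776e-5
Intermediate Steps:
q = -30510
1/q = 1/(-30510) = -1/30510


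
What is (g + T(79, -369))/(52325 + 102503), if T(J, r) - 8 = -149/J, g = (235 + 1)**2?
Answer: 4400467/12231412 ≈ 0.35977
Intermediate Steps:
g = 55696 (g = 236**2 = 55696)
T(J, r) = 8 - 149/J
(g + T(79, -369))/(52325 + 102503) = (55696 + (8 - 149/79))/(52325 + 102503) = (55696 + (8 - 149*1/79))/154828 = (55696 + (8 - 149/79))*(1/154828) = (55696 + 483/79)*(1/154828) = (4400467/79)*(1/154828) = 4400467/12231412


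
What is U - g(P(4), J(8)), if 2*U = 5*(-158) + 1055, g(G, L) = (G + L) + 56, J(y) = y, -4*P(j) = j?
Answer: 139/2 ≈ 69.500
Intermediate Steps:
P(j) = -j/4
g(G, L) = 56 + G + L
U = 265/2 (U = (5*(-158) + 1055)/2 = (-790 + 1055)/2 = (1/2)*265 = 265/2 ≈ 132.50)
U - g(P(4), J(8)) = 265/2 - (56 - 1/4*4 + 8) = 265/2 - (56 - 1 + 8) = 265/2 - 1*63 = 265/2 - 63 = 139/2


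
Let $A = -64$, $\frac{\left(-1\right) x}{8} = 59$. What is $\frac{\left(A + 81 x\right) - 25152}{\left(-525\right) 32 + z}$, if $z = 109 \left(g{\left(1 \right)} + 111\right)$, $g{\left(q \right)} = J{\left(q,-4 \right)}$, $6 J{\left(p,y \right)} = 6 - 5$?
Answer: $\frac{380688}{28097} \approx 13.549$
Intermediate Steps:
$x = -472$ ($x = \left(-8\right) 59 = -472$)
$J{\left(p,y \right)} = \frac{1}{6}$ ($J{\left(p,y \right)} = \frac{6 - 5}{6} = \frac{1}{6} \cdot 1 = \frac{1}{6}$)
$g{\left(q \right)} = \frac{1}{6}$
$z = \frac{72703}{6}$ ($z = 109 \left(\frac{1}{6} + 111\right) = 109 \cdot \frac{667}{6} = \frac{72703}{6} \approx 12117.0$)
$\frac{\left(A + 81 x\right) - 25152}{\left(-525\right) 32 + z} = \frac{\left(-64 + 81 \left(-472\right)\right) - 25152}{\left(-525\right) 32 + \frac{72703}{6}} = \frac{\left(-64 - 38232\right) - 25152}{-16800 + \frac{72703}{6}} = \frac{-38296 - 25152}{- \frac{28097}{6}} = \left(-63448\right) \left(- \frac{6}{28097}\right) = \frac{380688}{28097}$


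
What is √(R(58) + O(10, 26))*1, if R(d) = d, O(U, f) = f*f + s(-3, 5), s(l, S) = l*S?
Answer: √719 ≈ 26.814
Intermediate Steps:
s(l, S) = S*l
O(U, f) = -15 + f² (O(U, f) = f*f + 5*(-3) = f² - 15 = -15 + f²)
√(R(58) + O(10, 26))*1 = √(58 + (-15 + 26²))*1 = √(58 + (-15 + 676))*1 = √(58 + 661)*1 = √719*1 = √719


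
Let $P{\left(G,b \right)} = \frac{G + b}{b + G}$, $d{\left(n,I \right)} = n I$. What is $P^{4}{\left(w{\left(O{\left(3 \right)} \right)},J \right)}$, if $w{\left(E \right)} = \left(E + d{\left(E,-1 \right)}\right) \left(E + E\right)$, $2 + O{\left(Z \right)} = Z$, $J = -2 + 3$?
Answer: $1$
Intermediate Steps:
$J = 1$
$d{\left(n,I \right)} = I n$
$O{\left(Z \right)} = -2 + Z$
$w{\left(E \right)} = 0$ ($w{\left(E \right)} = \left(E - E\right) \left(E + E\right) = 0 \cdot 2 E = 0$)
$P{\left(G,b \right)} = 1$ ($P{\left(G,b \right)} = \frac{G + b}{G + b} = 1$)
$P^{4}{\left(w{\left(O{\left(3 \right)} \right)},J \right)} = 1^{4} = 1$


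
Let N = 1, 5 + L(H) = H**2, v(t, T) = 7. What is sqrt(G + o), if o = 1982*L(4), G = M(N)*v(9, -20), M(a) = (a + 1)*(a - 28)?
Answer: 4*sqrt(1339) ≈ 146.37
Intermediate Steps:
L(H) = -5 + H**2
M(a) = (1 + a)*(-28 + a)
G = -378 (G = (-28 + 1**2 - 27*1)*7 = (-28 + 1 - 27)*7 = -54*7 = -378)
o = 21802 (o = 1982*(-5 + 4**2) = 1982*(-5 + 16) = 1982*11 = 21802)
sqrt(G + o) = sqrt(-378 + 21802) = sqrt(21424) = 4*sqrt(1339)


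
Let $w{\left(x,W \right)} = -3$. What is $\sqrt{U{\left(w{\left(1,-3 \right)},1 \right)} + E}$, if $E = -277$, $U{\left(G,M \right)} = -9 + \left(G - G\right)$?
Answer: $i \sqrt{286} \approx 16.912 i$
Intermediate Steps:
$U{\left(G,M \right)} = -9$ ($U{\left(G,M \right)} = -9 + 0 = -9$)
$\sqrt{U{\left(w{\left(1,-3 \right)},1 \right)} + E} = \sqrt{-9 - 277} = \sqrt{-286} = i \sqrt{286}$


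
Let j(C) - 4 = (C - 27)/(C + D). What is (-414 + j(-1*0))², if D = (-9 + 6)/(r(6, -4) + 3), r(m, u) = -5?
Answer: 183184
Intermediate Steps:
D = 3/2 (D = (-9 + 6)/(-5 + 3) = -3/(-2) = -3*(-½) = 3/2 ≈ 1.5000)
j(C) = 4 + (-27 + C)/(3/2 + C) (j(C) = 4 + (C - 27)/(C + 3/2) = 4 + (-27 + C)/(3/2 + C))
(-414 + j(-1*0))² = (-414 + 2*(-21 + 5*(-1*0))/(3 + 2*(-1*0)))² = (-414 + 2*(-21 + 5*0)/(3 + 2*0))² = (-414 + 2*(-21 + 0)/(3 + 0))² = (-414 + 2*(-21)/3)² = (-414 + 2*(⅓)*(-21))² = (-414 - 14)² = (-428)² = 183184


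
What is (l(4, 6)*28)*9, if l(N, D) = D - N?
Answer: 504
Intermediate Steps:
(l(4, 6)*28)*9 = ((6 - 1*4)*28)*9 = ((6 - 4)*28)*9 = (2*28)*9 = 56*9 = 504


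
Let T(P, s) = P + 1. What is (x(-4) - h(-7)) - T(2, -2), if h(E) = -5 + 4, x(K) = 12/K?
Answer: -5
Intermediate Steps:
T(P, s) = 1 + P
h(E) = -1
(x(-4) - h(-7)) - T(2, -2) = (12/(-4) - 1*(-1)) - (1 + 2) = (12*(-1/4) + 1) - 1*3 = (-3 + 1) - 3 = -2 - 3 = -5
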